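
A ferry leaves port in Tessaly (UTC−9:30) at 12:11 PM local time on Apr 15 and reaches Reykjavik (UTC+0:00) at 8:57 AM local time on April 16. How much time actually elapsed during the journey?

Departure in UTC: 12:11 PM + 9:30 = 9:41 PM on Apr 15.
Arrival is already UTC: 8:57 AM on Apr 16.
Elapsed = 8:57 AM − 9:41 PM (+1 day) = 11 hours 16 minutes.

11 hours 16 minutes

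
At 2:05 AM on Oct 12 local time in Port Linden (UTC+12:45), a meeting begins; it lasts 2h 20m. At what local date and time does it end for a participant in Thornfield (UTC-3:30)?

12:10 PM on Oct 11

Convert start to UTC: 2:05 AM − 12:45 = 1:20 PM UTC on Oct 11.
Add 2 hours and 20 minutes duration → 3:40 PM UTC.
Thornfield is UTC−3:30, so local end time = 3:40 PM − 3:30 = 12:10 PM on Oct 11.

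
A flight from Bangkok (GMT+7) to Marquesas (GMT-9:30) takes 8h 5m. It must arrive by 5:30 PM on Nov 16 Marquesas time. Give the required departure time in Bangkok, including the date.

Target arrival in UTC: 5:30 PM + 9:30 = 3:00 AM on Nov 17.
Subtract 8 hours and 5 minutes → departure 6:55 PM UTC on Nov 16.
Bangkok is UTC+7:00: 6:55 PM + 7:00 = 1:55 AM on Nov 17.

1:55 AM on Nov 17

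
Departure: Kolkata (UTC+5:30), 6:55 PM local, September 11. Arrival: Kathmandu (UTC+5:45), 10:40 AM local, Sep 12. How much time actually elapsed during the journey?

15 hours 30 minutes

Departure in UTC: 6:55 PM − 5:30 = 1:25 PM on Sep 11.
Arrival in UTC: 10:40 AM − 5:45 = 4:55 AM on Sep 12.
Elapsed = 4:55 AM − 1:25 PM (+1 day) = 15 hours 30 minutes.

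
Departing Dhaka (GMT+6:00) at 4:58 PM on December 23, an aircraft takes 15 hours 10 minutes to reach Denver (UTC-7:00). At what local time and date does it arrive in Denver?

Denver is 13:00 behind Dhaka.
After 15 hours 10 minutes it is 8:08 AM (Dec 24) in Dhaka.
Shift by the zone difference: 8:08 AM − 13:00 = 7:08 PM on Dec 23 in Denver.

7:08 PM on December 23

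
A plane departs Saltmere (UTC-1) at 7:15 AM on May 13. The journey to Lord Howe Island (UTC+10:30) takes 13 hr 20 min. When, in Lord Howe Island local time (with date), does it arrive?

8:05 AM on May 14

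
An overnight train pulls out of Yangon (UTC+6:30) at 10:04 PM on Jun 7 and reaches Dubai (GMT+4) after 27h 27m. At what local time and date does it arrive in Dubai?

Convert departure to UTC: 10:04 PM − 6:30 = 3:34 PM UTC on Jun 7.
Add 27 hours 27 minutes travel time → 7:01 PM UTC (Jun 8).
Dubai is UTC+4:00, so local arrival = 7:01 PM + 4:00 = 11:01 PM on Jun 8.

11:01 PM on Jun 8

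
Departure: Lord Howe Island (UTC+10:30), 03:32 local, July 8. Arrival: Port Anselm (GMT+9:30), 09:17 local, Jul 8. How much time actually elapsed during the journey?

Departure in UTC: 03:32 − 10:30 = 17:02 on Jul 7.
Arrival in UTC: 09:17 − 9:30 = 23:47 on Jul 7.
Elapsed = 23:47 − 17:02 = 6 hours 45 minutes.

6 hours 45 minutes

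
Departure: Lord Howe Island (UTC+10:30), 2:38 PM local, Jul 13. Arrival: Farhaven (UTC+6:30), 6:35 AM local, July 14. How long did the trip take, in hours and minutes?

Departure in UTC: 2:38 PM − 10:30 = 4:08 AM on Jul 13.
Arrival in UTC: 6:35 AM − 6:30 = 12:05 AM on Jul 14.
Elapsed = 12:05 AM − 4:08 AM (+1 day) = 19 hours 57 minutes.

19 hours 57 minutes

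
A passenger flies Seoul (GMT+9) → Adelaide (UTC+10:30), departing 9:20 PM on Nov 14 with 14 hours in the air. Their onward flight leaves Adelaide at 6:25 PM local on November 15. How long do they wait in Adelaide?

5 hours 35 minutes

Convert departure to UTC: 9:20 PM − 9:00 = 12:20 PM UTC on Nov 14.
Add 14 hours flight time → 2:20 AM UTC (Nov 15).
Adelaide is UTC+10:30, so local arrival = 2:20 AM + 10:30 = 12:50 PM on Nov 15.
Layover = 6:25 PM − 12:50 PM = 5 hours 35 minutes.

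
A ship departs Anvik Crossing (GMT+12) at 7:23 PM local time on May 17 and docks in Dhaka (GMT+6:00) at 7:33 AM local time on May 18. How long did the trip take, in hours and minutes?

Departure in UTC: 7:23 PM − 12:00 = 7:23 AM on May 17.
Arrival in UTC: 7:33 AM − 6:00 = 1:33 AM on May 18.
Elapsed = 1:33 AM − 7:23 AM (+1 day) = 18 hours 10 minutes.

18 hours 10 minutes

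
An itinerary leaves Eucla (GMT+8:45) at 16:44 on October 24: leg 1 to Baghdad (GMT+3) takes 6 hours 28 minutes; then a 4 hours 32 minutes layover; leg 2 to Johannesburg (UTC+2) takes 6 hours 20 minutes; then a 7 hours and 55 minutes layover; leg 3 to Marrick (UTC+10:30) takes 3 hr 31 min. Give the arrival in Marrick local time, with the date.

23:15 on October 25

Convert departure to UTC: 16:44 − 8:45 = 07:59 UTC on Oct 24.
Add 6 hours and 28 minutes leg 1 → 14:27 UTC.
Add 4 hours 32 minutes layover in Baghdad → 18:59 UTC.
Add 6 hours 20 minutes leg 2 → 01:19 UTC (Oct 25).
Add 7 hours 55 minutes layover in Johannesburg → 09:14 UTC.
Add 3 hours 31 minutes leg 3 → 12:45 UTC.
Marrick is UTC+10:30, so local arrival = 12:45 + 10:30 = 23:15 on Oct 25.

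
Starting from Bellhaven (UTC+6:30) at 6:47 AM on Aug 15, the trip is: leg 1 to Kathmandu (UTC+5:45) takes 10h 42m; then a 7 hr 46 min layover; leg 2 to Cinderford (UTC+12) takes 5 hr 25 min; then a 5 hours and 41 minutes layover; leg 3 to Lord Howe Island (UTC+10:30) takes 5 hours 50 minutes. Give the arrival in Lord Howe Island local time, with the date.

Convert departure to UTC: 6:47 AM − 6:30 = 12:17 AM UTC on Aug 15.
Add 10 hours 42 minutes leg 1 → 10:59 AM UTC.
Add 7 hours 46 minutes layover in Kathmandu → 6:45 PM UTC.
Add 5 hours 25 minutes leg 2 → 12:10 AM UTC (Aug 16).
Add 5 hours and 41 minutes layover in Cinderford → 5:51 AM UTC.
Add 5 hours and 50 minutes leg 3 → 11:41 AM UTC.
Lord Howe Island is UTC+10:30, so local arrival = 11:41 AM + 10:30 = 10:11 PM on Aug 16.

10:11 PM on August 16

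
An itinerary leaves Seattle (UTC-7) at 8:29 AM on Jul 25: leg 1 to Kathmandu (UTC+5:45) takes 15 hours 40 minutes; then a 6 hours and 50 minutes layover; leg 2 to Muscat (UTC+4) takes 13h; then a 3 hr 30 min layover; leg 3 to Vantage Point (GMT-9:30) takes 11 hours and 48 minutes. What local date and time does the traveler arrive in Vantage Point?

Convert departure to UTC: 8:29 AM + 7:00 = 3:29 PM UTC on Jul 25.
Add 15 hours 40 minutes leg 1 → 7:09 AM UTC (Jul 26).
Add 6 hours 50 minutes layover in Kathmandu → 1:59 PM UTC.
Add 13 hours leg 2 → 2:59 AM UTC (Jul 27).
Add 3 hours and 30 minutes layover in Muscat → 6:29 AM UTC.
Add 11 hours and 48 minutes leg 3 → 6:17 PM UTC.
Vantage Point is UTC−9:30, so local arrival = 6:17 PM − 9:30 = 8:47 AM on Jul 27.

8:47 AM on Jul 27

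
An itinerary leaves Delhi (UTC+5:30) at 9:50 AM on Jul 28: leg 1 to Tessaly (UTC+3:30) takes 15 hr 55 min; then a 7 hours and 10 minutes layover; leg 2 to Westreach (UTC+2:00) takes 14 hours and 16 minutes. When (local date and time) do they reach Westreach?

7:41 PM on July 29

Convert departure to UTC: 9:50 AM − 5:30 = 4:20 AM UTC on Jul 28.
Add 15 hours 55 minutes leg 1 → 8:15 PM UTC.
Add 7 hours 10 minutes layover in Tessaly → 3:25 AM UTC (Jul 29).
Add 14 hours 16 minutes leg 2 → 5:41 PM UTC.
Westreach is UTC+2:00, so local arrival = 5:41 PM + 2:00 = 7:41 PM on Jul 29.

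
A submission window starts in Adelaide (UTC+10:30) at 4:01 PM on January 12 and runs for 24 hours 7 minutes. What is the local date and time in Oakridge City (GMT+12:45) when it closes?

Convert start to UTC: 4:01 PM − 10:30 = 5:31 AM UTC on Jan 12.
Add 24 hours and 7 minutes duration → 5:38 AM UTC (Jan 13).
Oakridge City is UTC+12:45, so local end time = 5:38 AM + 12:45 = 6:23 PM on Jan 13.

6:23 PM on Jan 13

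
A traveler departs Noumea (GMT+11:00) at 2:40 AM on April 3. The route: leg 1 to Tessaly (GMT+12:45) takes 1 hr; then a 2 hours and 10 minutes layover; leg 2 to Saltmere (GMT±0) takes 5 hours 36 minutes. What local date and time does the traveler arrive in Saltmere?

Convert departure to UTC: 2:40 AM − 11:00 = 3:40 PM UTC on Apr 2.
Add 1 hour leg 1 → 4:40 PM UTC.
Add 2 hours and 10 minutes layover in Tessaly → 6:50 PM UTC.
Add 5 hours and 36 minutes leg 2 → 12:26 AM UTC (Apr 3).
Saltmere is UTC+0, so local arrival is the same: 12:26 AM on Apr 3.

12:26 AM on Apr 3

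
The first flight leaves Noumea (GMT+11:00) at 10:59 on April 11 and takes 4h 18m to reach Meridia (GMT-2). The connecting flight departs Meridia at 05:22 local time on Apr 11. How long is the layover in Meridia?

3 hours 5 minutes

Convert departure to UTC: 10:59 − 11:00 = 23:59 UTC on Apr 10.
Add 4 hours 18 minutes flight time → 04:17 UTC (Apr 11).
Meridia is UTC−2:00, so local arrival = 04:17 − 2:00 = 02:17 on Apr 11.
Layover = 05:22 − 02:17 = 3 hours 5 minutes.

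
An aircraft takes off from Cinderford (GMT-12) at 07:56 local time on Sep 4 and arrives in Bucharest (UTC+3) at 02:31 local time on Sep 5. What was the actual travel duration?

3 hours 35 minutes

Departure in UTC: 07:56 + 12:00 = 19:56 on Sep 4.
Arrival in UTC: 02:31 − 3:00 = 23:31 on Sep 4.
Elapsed = 23:31 − 19:56 = 3 hours 35 minutes.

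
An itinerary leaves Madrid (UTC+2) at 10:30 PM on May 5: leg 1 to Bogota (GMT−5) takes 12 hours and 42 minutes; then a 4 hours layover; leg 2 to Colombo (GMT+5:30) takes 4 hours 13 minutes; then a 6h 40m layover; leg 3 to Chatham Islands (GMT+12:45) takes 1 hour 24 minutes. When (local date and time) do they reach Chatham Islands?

Convert departure to UTC: 10:30 PM − 2:00 = 8:30 PM UTC on May 5.
Add 12 hours 42 minutes leg 1 → 9:12 AM UTC (May 6).
Add 4 hours layover in Bogota → 1:12 PM UTC.
Add 4 hours 13 minutes leg 2 → 5:25 PM UTC.
Add 6 hours and 40 minutes layover in Colombo → 12:05 AM UTC (May 7).
Add 1 hour 24 minutes leg 3 → 1:29 AM UTC.
Chatham Islands is UTC+12:45, so local arrival = 1:29 AM + 12:45 = 2:14 PM on May 7.

2:14 PM on May 7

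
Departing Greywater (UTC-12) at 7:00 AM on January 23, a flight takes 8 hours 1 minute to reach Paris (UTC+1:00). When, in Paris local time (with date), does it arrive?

4:01 AM on Jan 24

Convert departure to UTC: 7:00 AM + 12:00 = 7:00 PM UTC on Jan 23.
Add 8 hours 1 minute travel time → 3:01 AM UTC (Jan 24).
Paris is UTC+1:00, so local arrival = 3:01 AM + 1:00 = 4:01 AM on Jan 24.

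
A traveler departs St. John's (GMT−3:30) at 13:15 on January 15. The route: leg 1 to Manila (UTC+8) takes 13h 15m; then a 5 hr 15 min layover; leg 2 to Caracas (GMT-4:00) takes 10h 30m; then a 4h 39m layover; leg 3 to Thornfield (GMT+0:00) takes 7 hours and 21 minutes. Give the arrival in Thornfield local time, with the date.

09:45 on January 17

Convert departure to UTC: 13:15 + 3:30 = 16:45 UTC on Jan 15.
Add 13 hours and 15 minutes leg 1 → 06:00 UTC (Jan 16).
Add 5 hours and 15 minutes layover in Manila → 11:15 UTC.
Add 10 hours and 30 minutes leg 2 → 21:45 UTC.
Add 4 hours 39 minutes layover in Caracas → 02:24 UTC (Jan 17).
Add 7 hours 21 minutes leg 3 → 09:45 UTC.
Thornfield is UTC+0, so local arrival is the same: 09:45 on Jan 17.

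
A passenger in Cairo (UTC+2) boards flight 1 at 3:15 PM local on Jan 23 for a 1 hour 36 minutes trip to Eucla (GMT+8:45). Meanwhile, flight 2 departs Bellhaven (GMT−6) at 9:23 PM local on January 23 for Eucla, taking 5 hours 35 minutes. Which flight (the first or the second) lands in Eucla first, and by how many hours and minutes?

the first, by 18 hours 7 minutes

Flight 1 in UTC: 3:15 PM − 2:00 = 1:15 PM on Jan 23.
+1 hour 36 minutes → arrive 2:51 PM UTC on Jan 23.
Flight 2 in UTC: 9:23 PM + 6:00 = 3:23 AM on Jan 24.
+5 hours and 35 minutes → arrive 8:58 AM UTC on Jan 24.
Flight 1 lands earlier by 18 hours 7 minutes.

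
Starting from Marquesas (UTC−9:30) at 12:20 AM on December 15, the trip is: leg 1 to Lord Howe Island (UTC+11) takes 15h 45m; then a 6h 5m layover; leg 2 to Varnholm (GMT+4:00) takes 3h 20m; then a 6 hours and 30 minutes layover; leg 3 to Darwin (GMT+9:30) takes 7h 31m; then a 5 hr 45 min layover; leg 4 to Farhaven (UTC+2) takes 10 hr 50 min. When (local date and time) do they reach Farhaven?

7:36 PM on Dec 17

Convert departure to UTC: 12:20 AM + 9:30 = 9:50 AM UTC on Dec 15.
Add 15 hours and 45 minutes leg 1 → 1:35 AM UTC (Dec 16).
Add 6 hours 5 minutes layover in Lord Howe Island → 7:40 AM UTC.
Add 3 hours 20 minutes leg 2 → 11:00 AM UTC.
Add 6 hours 30 minutes layover in Varnholm → 5:30 PM UTC.
Add 7 hours 31 minutes leg 3 → 1:01 AM UTC (Dec 17).
Add 5 hours 45 minutes layover in Darwin → 6:46 AM UTC.
Add 10 hours 50 minutes leg 4 → 5:36 PM UTC.
Farhaven is UTC+2:00, so local arrival = 5:36 PM + 2:00 = 7:36 PM on Dec 17.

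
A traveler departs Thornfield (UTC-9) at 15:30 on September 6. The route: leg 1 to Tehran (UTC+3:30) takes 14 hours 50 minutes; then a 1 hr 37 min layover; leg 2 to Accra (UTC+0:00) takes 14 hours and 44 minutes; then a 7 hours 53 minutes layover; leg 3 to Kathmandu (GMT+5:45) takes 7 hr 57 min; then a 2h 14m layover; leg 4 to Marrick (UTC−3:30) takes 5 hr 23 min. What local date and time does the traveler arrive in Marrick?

03:38 on September 9

Convert departure to UTC: 15:30 + 9:00 = 00:30 UTC on Sep 7.
Add 14 hours and 50 minutes leg 1 → 15:20 UTC.
Add 1 hour 37 minutes layover in Tehran → 16:57 UTC.
Add 14 hours and 44 minutes leg 2 → 07:41 UTC (Sep 8).
Add 7 hours and 53 minutes layover in Accra → 15:34 UTC.
Add 7 hours and 57 minutes leg 3 → 23:31 UTC.
Add 2 hours and 14 minutes layover in Kathmandu → 01:45 UTC (Sep 9).
Add 5 hours 23 minutes leg 4 → 07:08 UTC.
Marrick is UTC−3:30, so local arrival = 07:08 − 3:30 = 03:38 on Sep 9.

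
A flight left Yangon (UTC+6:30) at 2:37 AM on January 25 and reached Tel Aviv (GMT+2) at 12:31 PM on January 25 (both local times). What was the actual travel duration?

Departure in UTC: 2:37 AM − 6:30 = 8:07 PM on Jan 24.
Arrival in UTC: 12:31 PM − 2:00 = 10:31 AM on Jan 25.
Elapsed = 10:31 AM − 8:07 PM (+1 day) = 14 hours 24 minutes.

14 hours 24 minutes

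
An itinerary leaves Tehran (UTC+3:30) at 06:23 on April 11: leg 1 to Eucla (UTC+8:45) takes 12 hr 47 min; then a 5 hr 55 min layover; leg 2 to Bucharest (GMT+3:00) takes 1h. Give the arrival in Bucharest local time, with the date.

Convert departure to UTC: 06:23 − 3:30 = 02:53 UTC on Apr 11.
Add 12 hours 47 minutes leg 1 → 15:40 UTC.
Add 5 hours 55 minutes layover in Eucla → 21:35 UTC.
Add 1 hour leg 2 → 22:35 UTC.
Bucharest is UTC+3:00, so local arrival = 22:35 + 3:00 = 01:35 on Apr 12.

01:35 on April 12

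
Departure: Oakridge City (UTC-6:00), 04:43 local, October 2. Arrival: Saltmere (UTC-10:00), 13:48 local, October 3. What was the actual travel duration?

Departure in UTC: 04:43 + 6:00 = 10:43 on Oct 2.
Arrival in UTC: 13:48 + 10:00 = 23:48 on Oct 3.
Elapsed = 23:48 − 10:43 (+1 day) = 37 hours 5 minutes.

37 hours 5 minutes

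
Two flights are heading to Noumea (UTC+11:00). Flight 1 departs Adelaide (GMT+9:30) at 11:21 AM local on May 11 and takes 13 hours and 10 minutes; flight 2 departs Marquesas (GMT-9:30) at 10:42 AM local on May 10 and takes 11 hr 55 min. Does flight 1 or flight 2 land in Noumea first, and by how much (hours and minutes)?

Flight 1 in UTC: 11:21 AM − 9:30 = 1:51 AM on May 11.
+13 hours and 10 minutes → arrive 3:01 PM UTC on May 11.
Flight 2 in UTC: 10:42 AM + 9:30 = 8:12 PM on May 10.
+11 hours and 55 minutes → arrive 8:07 AM UTC on May 11.
Flight 2 lands earlier by 6 hours 54 minutes.

the second, by 6 hours 54 minutes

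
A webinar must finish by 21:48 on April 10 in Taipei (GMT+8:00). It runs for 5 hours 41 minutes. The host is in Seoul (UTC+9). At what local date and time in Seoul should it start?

17:07 on Apr 10

Target end time in UTC: 21:48 − 8:00 = 13:48 on Apr 10.
Subtract 5 hours 41 minutes → start 08:07 UTC on Apr 10.
Seoul is UTC+9:00: 08:07 + 9:00 = 17:07 on Apr 10.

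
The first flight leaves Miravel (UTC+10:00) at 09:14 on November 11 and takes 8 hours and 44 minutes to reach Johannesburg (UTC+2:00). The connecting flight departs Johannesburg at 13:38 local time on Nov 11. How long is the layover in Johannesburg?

Convert departure to UTC: 09:14 − 10:00 = 23:14 UTC on Nov 10.
Add 8 hours and 44 minutes flight time → 07:58 UTC (Nov 11).
Johannesburg is UTC+2:00, so local arrival = 07:58 + 2:00 = 09:58 on Nov 11.
Layover = 13:38 − 09:58 = 3 hours 40 minutes.

3 hours 40 minutes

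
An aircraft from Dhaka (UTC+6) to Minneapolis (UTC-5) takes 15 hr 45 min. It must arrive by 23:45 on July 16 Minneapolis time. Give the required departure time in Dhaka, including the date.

Target arrival in UTC: 23:45 + 5:00 = 04:45 on Jul 17.
Subtract 15 hours 45 minutes → departure 13:00 UTC on Jul 16.
Dhaka is UTC+6:00: 13:00 + 6:00 = 19:00 on Jul 16.

19:00 on July 16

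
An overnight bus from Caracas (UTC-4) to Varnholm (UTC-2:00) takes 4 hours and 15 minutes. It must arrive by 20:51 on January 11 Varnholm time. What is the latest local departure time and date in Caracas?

Target arrival in UTC: 20:51 + 2:00 = 22:51 on Jan 11.
Subtract 4 hours and 15 minutes → departure 18:36 UTC on Jan 11.
Caracas is UTC−4:00: 18:36 − 4:00 = 14:36 on Jan 11.

14:36 on Jan 11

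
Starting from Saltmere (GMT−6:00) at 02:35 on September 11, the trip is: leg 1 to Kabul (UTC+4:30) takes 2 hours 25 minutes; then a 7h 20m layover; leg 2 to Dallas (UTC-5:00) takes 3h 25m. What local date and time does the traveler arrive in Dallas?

Convert departure to UTC: 02:35 + 6:00 = 08:35 UTC on Sep 11.
Add 2 hours and 25 minutes leg 1 → 11:00 UTC.
Add 7 hours and 20 minutes layover in Kabul → 18:20 UTC.
Add 3 hours and 25 minutes leg 2 → 21:45 UTC.
Dallas is UTC−5:00, so local arrival = 21:45 − 5:00 = 16:45 on Sep 11.

16:45 on September 11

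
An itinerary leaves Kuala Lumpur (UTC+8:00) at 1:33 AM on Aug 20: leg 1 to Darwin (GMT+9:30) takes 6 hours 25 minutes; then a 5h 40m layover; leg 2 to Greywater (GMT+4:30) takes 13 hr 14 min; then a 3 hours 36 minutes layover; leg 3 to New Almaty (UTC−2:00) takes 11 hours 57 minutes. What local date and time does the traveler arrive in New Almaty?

Convert departure to UTC: 1:33 AM − 8:00 = 5:33 PM UTC on Aug 19.
Add 6 hours 25 minutes leg 1 → 11:58 PM UTC.
Add 5 hours 40 minutes layover in Darwin → 5:38 AM UTC (Aug 20).
Add 13 hours and 14 minutes leg 2 → 6:52 PM UTC.
Add 3 hours and 36 minutes layover in Greywater → 10:28 PM UTC.
Add 11 hours and 57 minutes leg 3 → 10:25 AM UTC (Aug 21).
New Almaty is UTC−2:00, so local arrival = 10:25 AM − 2:00 = 8:25 AM on Aug 21.

8:25 AM on August 21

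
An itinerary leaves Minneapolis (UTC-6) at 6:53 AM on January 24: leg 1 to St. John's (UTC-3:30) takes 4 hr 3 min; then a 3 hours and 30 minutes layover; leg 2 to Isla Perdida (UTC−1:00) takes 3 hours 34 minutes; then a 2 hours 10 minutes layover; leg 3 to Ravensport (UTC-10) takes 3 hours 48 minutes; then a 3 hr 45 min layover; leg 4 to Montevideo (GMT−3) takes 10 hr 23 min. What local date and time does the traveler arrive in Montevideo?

5:06 PM on January 25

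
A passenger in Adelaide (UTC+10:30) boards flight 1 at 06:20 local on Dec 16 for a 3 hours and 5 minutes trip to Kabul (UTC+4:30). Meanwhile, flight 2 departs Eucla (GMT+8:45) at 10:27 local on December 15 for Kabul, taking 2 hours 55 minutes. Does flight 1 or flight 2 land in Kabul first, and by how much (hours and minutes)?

the second, by 18 hours 18 minutes

Flight 1 in UTC: 06:20 − 10:30 = 19:50 on Dec 15.
+3 hours 5 minutes → arrive 22:55 UTC on Dec 15.
Flight 2 in UTC: 10:27 − 8:45 = 01:42 on Dec 15.
+2 hours and 55 minutes → arrive 04:37 UTC on Dec 15.
Flight 2 lands earlier by 18 hours 18 minutes.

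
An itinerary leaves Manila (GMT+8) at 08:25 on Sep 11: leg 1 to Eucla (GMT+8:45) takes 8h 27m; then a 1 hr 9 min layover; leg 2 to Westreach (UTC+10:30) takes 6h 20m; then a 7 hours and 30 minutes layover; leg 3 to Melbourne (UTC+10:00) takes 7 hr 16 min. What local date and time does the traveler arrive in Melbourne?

Convert departure to UTC: 08:25 − 8:00 = 00:25 UTC on Sep 11.
Add 8 hours and 27 minutes leg 1 → 08:52 UTC.
Add 1 hour and 9 minutes layover in Eucla → 10:01 UTC.
Add 6 hours 20 minutes leg 2 → 16:21 UTC.
Add 7 hours and 30 minutes layover in Westreach → 23:51 UTC.
Add 7 hours and 16 minutes leg 3 → 07:07 UTC (Sep 12).
Melbourne is UTC+10:00, so local arrival = 07:07 + 10:00 = 17:07 on Sep 12.

17:07 on September 12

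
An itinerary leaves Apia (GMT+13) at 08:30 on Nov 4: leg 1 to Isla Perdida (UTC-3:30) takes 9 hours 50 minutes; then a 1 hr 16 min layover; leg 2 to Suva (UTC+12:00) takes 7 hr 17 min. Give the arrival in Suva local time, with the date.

01:53 on November 5

Convert departure to UTC: 08:30 − 13:00 = 19:30 UTC on Nov 3.
Add 9 hours and 50 minutes leg 1 → 05:20 UTC (Nov 4).
Add 1 hour 16 minutes layover in Isla Perdida → 06:36 UTC.
Add 7 hours 17 minutes leg 2 → 13:53 UTC.
Suva is UTC+12:00, so local arrival = 13:53 + 12:00 = 01:53 on Nov 5.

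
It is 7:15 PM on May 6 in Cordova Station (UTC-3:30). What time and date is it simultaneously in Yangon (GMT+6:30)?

5:15 AM on May 7

In UTC: 7:15 PM + 3:30 = 10:45 PM on May 6.
Yangon is UTC+6:30: 10:45 PM + 6:30 = 5:15 AM on May 7.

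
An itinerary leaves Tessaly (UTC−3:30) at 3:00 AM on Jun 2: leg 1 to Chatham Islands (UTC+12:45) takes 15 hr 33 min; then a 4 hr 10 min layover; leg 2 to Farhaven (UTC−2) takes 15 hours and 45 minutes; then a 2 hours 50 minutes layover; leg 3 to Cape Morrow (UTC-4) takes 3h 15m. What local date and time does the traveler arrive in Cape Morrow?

8:03 PM on June 3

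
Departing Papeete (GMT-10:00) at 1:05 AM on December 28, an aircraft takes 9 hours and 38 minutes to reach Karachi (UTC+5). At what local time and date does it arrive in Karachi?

1:43 AM on Dec 29

Convert departure to UTC: 1:05 AM + 10:00 = 11:05 AM UTC on Dec 28.
Add 9 hours and 38 minutes travel time → 8:43 PM UTC.
Karachi is UTC+5:00, so local arrival = 8:43 PM + 5:00 = 1:43 AM on Dec 29.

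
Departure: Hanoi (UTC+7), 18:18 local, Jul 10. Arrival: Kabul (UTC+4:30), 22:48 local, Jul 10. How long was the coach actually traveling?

Departure in UTC: 18:18 − 7:00 = 11:18 on Jul 10.
Arrival in UTC: 22:48 − 4:30 = 18:18 on Jul 10.
Elapsed = 18:18 − 11:18 = 7 hours.

7 hours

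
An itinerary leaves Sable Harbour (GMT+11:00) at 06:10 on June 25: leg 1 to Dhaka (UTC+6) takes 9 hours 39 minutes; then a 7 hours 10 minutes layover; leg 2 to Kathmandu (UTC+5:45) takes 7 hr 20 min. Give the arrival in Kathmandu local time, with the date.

Convert departure to UTC: 06:10 − 11:00 = 19:10 UTC on Jun 24.
Add 9 hours 39 minutes leg 1 → 04:49 UTC (Jun 25).
Add 7 hours 10 minutes layover in Dhaka → 11:59 UTC.
Add 7 hours 20 minutes leg 2 → 19:19 UTC.
Kathmandu is UTC+5:45, so local arrival = 19:19 + 5:45 = 01:04 on Jun 26.

01:04 on Jun 26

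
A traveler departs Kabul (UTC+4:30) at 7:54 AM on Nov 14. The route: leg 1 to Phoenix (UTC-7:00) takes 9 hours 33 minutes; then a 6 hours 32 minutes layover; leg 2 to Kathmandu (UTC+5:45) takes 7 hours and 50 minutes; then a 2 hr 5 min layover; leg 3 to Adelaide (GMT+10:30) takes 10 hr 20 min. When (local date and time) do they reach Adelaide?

2:14 AM on November 16

Convert departure to UTC: 7:54 AM − 4:30 = 3:24 AM UTC on Nov 14.
Add 9 hours 33 minutes leg 1 → 12:57 PM UTC.
Add 6 hours 32 minutes layover in Phoenix → 7:29 PM UTC.
Add 7 hours 50 minutes leg 2 → 3:19 AM UTC (Nov 15).
Add 2 hours and 5 minutes layover in Kathmandu → 5:24 AM UTC.
Add 10 hours and 20 minutes leg 3 → 3:44 PM UTC.
Adelaide is UTC+10:30, so local arrival = 3:44 PM + 10:30 = 2:14 AM on Nov 16.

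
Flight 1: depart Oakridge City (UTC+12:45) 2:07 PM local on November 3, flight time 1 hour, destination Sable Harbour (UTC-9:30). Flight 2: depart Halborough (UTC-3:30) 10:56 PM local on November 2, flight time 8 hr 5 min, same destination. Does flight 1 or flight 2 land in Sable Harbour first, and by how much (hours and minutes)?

Flight 1 in UTC: 2:07 PM − 12:45 = 1:22 AM on Nov 3.
+1 hour → arrive 2:22 AM UTC on Nov 3.
Flight 2 in UTC: 10:56 PM + 3:30 = 2:26 AM on Nov 3.
+8 hours and 5 minutes → arrive 10:31 AM UTC on Nov 3.
Flight 1 lands earlier by 8 hours 9 minutes.

the first, by 8 hours 9 minutes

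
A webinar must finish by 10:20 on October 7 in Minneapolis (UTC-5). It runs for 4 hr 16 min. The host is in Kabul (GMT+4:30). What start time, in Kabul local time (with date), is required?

15:34 on Oct 7

Target end time in UTC: 10:20 + 5:00 = 15:20 on Oct 7.
Subtract 4 hours 16 minutes → start 11:04 UTC on Oct 7.
Kabul is UTC+4:30: 11:04 + 4:30 = 15:34 on Oct 7.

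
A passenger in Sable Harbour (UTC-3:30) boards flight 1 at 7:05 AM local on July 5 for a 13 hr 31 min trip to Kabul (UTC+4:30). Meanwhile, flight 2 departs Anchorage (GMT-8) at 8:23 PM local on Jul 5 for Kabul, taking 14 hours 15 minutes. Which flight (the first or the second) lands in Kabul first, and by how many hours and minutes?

Flight 1 in UTC: 7:05 AM + 3:30 = 10:35 AM on Jul 5.
+13 hours 31 minutes → arrive 12:06 AM UTC on Jul 6.
Flight 2 in UTC: 8:23 PM + 8:00 = 4:23 AM on Jul 6.
+14 hours 15 minutes → arrive 6:38 PM UTC on Jul 6.
Flight 1 lands earlier by 18 hours 32 minutes.

the first, by 18 hours 32 minutes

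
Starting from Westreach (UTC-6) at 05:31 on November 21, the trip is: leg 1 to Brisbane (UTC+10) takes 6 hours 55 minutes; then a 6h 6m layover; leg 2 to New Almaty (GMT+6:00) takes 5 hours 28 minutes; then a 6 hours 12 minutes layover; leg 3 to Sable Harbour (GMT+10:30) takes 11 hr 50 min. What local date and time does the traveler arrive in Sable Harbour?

Convert departure to UTC: 05:31 + 6:00 = 11:31 UTC on Nov 21.
Add 6 hours and 55 minutes leg 1 → 18:26 UTC.
Add 6 hours and 6 minutes layover in Brisbane → 00:32 UTC (Nov 22).
Add 5 hours and 28 minutes leg 2 → 06:00 UTC.
Add 6 hours and 12 minutes layover in New Almaty → 12:12 UTC.
Add 11 hours and 50 minutes leg 3 → 00:02 UTC (Nov 23).
Sable Harbour is UTC+10:30, so local arrival = 00:02 + 10:30 = 10:32 on Nov 23.

10:32 on Nov 23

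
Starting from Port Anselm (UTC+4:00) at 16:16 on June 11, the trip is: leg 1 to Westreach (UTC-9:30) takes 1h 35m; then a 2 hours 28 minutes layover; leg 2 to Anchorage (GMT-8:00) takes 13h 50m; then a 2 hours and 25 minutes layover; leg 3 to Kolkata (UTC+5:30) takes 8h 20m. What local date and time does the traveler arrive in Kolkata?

Convert departure to UTC: 16:16 − 4:00 = 12:16 UTC on Jun 11.
Add 1 hour and 35 minutes leg 1 → 13:51 UTC.
Add 2 hours 28 minutes layover in Westreach → 16:19 UTC.
Add 13 hours 50 minutes leg 2 → 06:09 UTC (Jun 12).
Add 2 hours 25 minutes layover in Anchorage → 08:34 UTC.
Add 8 hours and 20 minutes leg 3 → 16:54 UTC.
Kolkata is UTC+5:30, so local arrival = 16:54 + 5:30 = 22:24 on Jun 12.

22:24 on Jun 12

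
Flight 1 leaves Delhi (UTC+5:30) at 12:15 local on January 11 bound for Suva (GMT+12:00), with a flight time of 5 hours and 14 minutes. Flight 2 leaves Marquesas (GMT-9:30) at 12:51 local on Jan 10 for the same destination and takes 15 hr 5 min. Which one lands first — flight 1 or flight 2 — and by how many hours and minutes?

the first, by 1 hour 27 minutes

Flight 1 in UTC: 12:15 − 5:30 = 06:45 on Jan 11.
+5 hours and 14 minutes → arrive 11:59 UTC on Jan 11.
Flight 2 in UTC: 12:51 + 9:30 = 22:21 on Jan 10.
+15 hours 5 minutes → arrive 13:26 UTC on Jan 11.
Flight 1 lands earlier by 1 hour 27 minutes.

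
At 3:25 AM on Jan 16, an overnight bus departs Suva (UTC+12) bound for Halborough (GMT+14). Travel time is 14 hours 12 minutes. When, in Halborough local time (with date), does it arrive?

7:37 PM on Jan 16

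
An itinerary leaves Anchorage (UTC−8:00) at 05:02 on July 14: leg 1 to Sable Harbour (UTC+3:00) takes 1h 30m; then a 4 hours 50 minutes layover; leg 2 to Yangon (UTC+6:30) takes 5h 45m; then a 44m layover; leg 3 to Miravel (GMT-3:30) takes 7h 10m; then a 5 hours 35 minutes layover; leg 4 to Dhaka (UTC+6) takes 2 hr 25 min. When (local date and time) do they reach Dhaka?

23:01 on July 15

Convert departure to UTC: 05:02 + 8:00 = 13:02 UTC on Jul 14.
Add 1 hour 30 minutes leg 1 → 14:32 UTC.
Add 4 hours 50 minutes layover in Sable Harbour → 19:22 UTC.
Add 5 hours 45 minutes leg 2 → 01:07 UTC (Jul 15).
Add 44 minutes layover in Yangon → 01:51 UTC.
Add 7 hours and 10 minutes leg 3 → 09:01 UTC.
Add 5 hours and 35 minutes layover in Miravel → 14:36 UTC.
Add 2 hours 25 minutes leg 4 → 17:01 UTC.
Dhaka is UTC+6:00, so local arrival = 17:01 + 6:00 = 23:01 on Jul 15.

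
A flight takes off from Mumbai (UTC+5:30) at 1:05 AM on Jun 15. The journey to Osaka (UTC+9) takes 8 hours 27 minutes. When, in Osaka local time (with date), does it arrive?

1:02 PM on Jun 15

Convert departure to UTC: 1:05 AM − 5:30 = 7:35 PM UTC on Jun 14.
Add 8 hours 27 minutes travel time → 4:02 AM UTC (Jun 15).
Osaka is UTC+9:00, so local arrival = 4:02 AM + 9:00 = 1:02 PM on Jun 15.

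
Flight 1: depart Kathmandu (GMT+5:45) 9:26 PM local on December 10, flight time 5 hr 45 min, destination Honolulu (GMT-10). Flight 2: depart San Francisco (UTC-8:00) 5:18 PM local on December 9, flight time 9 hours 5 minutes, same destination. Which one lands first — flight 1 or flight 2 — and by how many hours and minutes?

Flight 1 in UTC: 9:26 PM − 5:45 = 3:41 PM on Dec 10.
+5 hours and 45 minutes → arrive 9:26 PM UTC on Dec 10.
Flight 2 in UTC: 5:18 PM + 8:00 = 1:18 AM on Dec 10.
+9 hours 5 minutes → arrive 10:23 AM UTC on Dec 10.
Flight 2 lands earlier by 11 hours 3 minutes.

the second, by 11 hours 3 minutes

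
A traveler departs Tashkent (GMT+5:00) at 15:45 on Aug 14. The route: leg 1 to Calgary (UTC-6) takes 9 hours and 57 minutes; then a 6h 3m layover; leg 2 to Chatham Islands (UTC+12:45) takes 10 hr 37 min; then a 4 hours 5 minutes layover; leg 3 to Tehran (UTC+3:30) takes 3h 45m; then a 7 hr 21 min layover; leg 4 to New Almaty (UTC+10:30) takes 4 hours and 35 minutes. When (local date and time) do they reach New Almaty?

Convert departure to UTC: 15:45 − 5:00 = 10:45 UTC on Aug 14.
Add 9 hours and 57 minutes leg 1 → 20:42 UTC.
Add 6 hours and 3 minutes layover in Calgary → 02:45 UTC (Aug 15).
Add 10 hours and 37 minutes leg 2 → 13:22 UTC.
Add 4 hours 5 minutes layover in Chatham Islands → 17:27 UTC.
Add 3 hours 45 minutes leg 3 → 21:12 UTC.
Add 7 hours 21 minutes layover in Tehran → 04:33 UTC (Aug 16).
Add 4 hours and 35 minutes leg 4 → 09:08 UTC.
New Almaty is UTC+10:30, so local arrival = 09:08 + 10:30 = 19:38 on Aug 16.

19:38 on Aug 16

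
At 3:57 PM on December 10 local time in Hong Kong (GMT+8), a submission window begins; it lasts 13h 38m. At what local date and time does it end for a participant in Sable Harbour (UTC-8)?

1:35 PM on Dec 10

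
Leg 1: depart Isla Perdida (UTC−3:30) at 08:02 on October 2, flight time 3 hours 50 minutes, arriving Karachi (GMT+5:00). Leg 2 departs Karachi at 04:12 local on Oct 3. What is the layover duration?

Convert departure to UTC: 08:02 + 3:30 = 11:32 UTC on Oct 2.
Add 3 hours 50 minutes flight time → 15:22 UTC.
Karachi is UTC+5:00, so local arrival = 15:22 + 5:00 = 20:22 on Oct 2.
Layover = 04:12 − 20:22 (+1 day) = 7 hours 50 minutes.

7 hours 50 minutes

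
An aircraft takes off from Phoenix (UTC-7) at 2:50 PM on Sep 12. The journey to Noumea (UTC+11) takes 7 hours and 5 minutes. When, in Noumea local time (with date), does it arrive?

3:55 PM on September 13

Noumea is 18:00 ahead of Phoenix.
After 7 hours 5 minutes it is 9:55 PM in Phoenix.
Shift by the zone difference: 9:55 PM + 18:00 = 3:55 PM on Sep 13 in Noumea.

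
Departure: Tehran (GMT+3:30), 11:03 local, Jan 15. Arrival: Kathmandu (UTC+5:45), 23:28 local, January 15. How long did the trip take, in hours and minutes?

Departure in UTC: 11:03 − 3:30 = 07:33 on Jan 15.
Arrival in UTC: 23:28 − 5:45 = 17:43 on Jan 15.
Elapsed = 17:43 − 07:33 = 10 hours 10 minutes.

10 hours 10 minutes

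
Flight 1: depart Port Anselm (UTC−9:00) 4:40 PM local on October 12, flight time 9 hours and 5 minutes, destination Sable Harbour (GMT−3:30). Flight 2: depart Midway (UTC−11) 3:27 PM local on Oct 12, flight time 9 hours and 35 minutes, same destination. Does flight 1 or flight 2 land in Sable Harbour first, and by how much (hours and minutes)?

Flight 1 in UTC: 4:40 PM + 9:00 = 1:40 AM on Oct 13.
+9 hours 5 minutes → arrive 10:45 AM UTC on Oct 13.
Flight 2 in UTC: 3:27 PM + 11:00 = 2:27 AM on Oct 13.
+9 hours 35 minutes → arrive 12:02 PM UTC on Oct 13.
Flight 1 lands earlier by 1 hour 17 minutes.

the first, by 1 hour 17 minutes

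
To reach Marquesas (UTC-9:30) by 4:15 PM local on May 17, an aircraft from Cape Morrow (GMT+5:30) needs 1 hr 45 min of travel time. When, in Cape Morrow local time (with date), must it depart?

5:30 AM on May 18

Target arrival in UTC: 4:15 PM + 9:30 = 1:45 AM on May 18.
Subtract 1 hour 45 minutes → departure 12:00 AM UTC on May 18.
Cape Morrow is UTC+5:30: 12:00 AM + 5:30 = 5:30 AM on May 18.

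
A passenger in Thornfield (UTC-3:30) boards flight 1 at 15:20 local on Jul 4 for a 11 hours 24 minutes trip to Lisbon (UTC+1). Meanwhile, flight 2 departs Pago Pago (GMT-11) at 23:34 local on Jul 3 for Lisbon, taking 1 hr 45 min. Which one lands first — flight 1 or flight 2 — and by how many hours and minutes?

Flight 1 in UTC: 15:20 + 3:30 = 18:50 on Jul 4.
+11 hours and 24 minutes → arrive 06:14 UTC on Jul 5.
Flight 2 in UTC: 23:34 + 11:00 = 10:34 on Jul 4.
+1 hour 45 minutes → arrive 12:19 UTC on Jul 4.
Flight 2 lands earlier by 17 hours 55 minutes.

the second, by 17 hours 55 minutes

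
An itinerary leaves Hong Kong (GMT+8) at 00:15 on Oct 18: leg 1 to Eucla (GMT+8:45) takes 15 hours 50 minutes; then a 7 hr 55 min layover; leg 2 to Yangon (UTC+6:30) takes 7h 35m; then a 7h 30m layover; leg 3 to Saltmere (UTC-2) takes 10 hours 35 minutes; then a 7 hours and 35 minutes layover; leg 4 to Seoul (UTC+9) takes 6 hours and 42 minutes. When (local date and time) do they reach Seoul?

16:57 on Oct 20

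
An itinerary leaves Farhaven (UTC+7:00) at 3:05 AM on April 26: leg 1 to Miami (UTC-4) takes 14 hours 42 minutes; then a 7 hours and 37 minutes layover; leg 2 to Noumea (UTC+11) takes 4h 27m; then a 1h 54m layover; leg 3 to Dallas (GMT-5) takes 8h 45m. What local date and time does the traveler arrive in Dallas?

Convert departure to UTC: 3:05 AM − 7:00 = 8:05 PM UTC on Apr 25.
Add 14 hours 42 minutes leg 1 → 10:47 AM UTC (Apr 26).
Add 7 hours and 37 minutes layover in Miami → 6:24 PM UTC.
Add 4 hours 27 minutes leg 2 → 10:51 PM UTC.
Add 1 hour and 54 minutes layover in Noumea → 12:45 AM UTC (Apr 27).
Add 8 hours and 45 minutes leg 3 → 9:30 AM UTC.
Dallas is UTC−5:00, so local arrival = 9:30 AM − 5:00 = 4:30 AM on Apr 27.

4:30 AM on Apr 27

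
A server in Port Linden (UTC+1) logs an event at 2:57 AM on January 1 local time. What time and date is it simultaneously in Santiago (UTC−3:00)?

10:57 PM on Dec 31

Santiago is 4:00 behind Port Linden.
Shift by the zone difference: 2:57 AM − 4:00 = 10:57 PM on Dec 31 in Santiago.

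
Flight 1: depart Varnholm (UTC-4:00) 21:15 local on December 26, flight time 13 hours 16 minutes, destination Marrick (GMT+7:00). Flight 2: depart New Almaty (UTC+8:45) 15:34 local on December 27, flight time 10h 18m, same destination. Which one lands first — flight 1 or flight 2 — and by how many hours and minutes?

Flight 1 in UTC: 21:15 + 4:00 = 01:15 on Dec 27.
+13 hours and 16 minutes → arrive 14:31 UTC on Dec 27.
Flight 2 in UTC: 15:34 − 8:45 = 06:49 on Dec 27.
+10 hours 18 minutes → arrive 17:07 UTC on Dec 27.
Flight 1 lands earlier by 2 hours 36 minutes.

the first, by 2 hours 36 minutes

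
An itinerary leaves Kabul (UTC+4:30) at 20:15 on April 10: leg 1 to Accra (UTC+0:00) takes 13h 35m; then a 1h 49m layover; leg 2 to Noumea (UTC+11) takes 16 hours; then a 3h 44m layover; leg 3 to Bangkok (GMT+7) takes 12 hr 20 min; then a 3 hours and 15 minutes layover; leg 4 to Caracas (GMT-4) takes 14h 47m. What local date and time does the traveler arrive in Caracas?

05:15 on Apr 13

Convert departure to UTC: 20:15 − 4:30 = 15:45 UTC on Apr 10.
Add 13 hours and 35 minutes leg 1 → 05:20 UTC (Apr 11).
Add 1 hour and 49 minutes layover in Accra → 07:09 UTC.
Add 16 hours leg 2 → 23:09 UTC.
Add 3 hours and 44 minutes layover in Noumea → 02:53 UTC (Apr 12).
Add 12 hours and 20 minutes leg 3 → 15:13 UTC.
Add 3 hours 15 minutes layover in Bangkok → 18:28 UTC.
Add 14 hours and 47 minutes leg 4 → 09:15 UTC (Apr 13).
Caracas is UTC−4:00, so local arrival = 09:15 − 4:00 = 05:15 on Apr 13.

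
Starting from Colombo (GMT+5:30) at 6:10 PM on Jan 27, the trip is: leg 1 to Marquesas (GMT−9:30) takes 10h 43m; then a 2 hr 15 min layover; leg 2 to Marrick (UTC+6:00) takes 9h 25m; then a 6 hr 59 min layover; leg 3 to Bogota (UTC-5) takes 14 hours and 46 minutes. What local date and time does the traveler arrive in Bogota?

Convert departure to UTC: 6:10 PM − 5:30 = 12:40 PM UTC on Jan 27.
Add 10 hours 43 minutes leg 1 → 11:23 PM UTC.
Add 2 hours and 15 minutes layover in Marquesas → 1:38 AM UTC (Jan 28).
Add 9 hours and 25 minutes leg 2 → 11:03 AM UTC.
Add 6 hours 59 minutes layover in Marrick → 6:02 PM UTC.
Add 14 hours and 46 minutes leg 3 → 8:48 AM UTC (Jan 29).
Bogota is UTC−5:00, so local arrival = 8:48 AM − 5:00 = 3:48 AM on Jan 29.

3:48 AM on January 29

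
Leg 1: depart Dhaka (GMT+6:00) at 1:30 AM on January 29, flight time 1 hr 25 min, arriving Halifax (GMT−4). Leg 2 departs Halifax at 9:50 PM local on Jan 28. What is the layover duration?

Convert departure to UTC: 1:30 AM − 6:00 = 7:30 PM UTC on Jan 28.
Add 1 hour 25 minutes flight time → 8:55 PM UTC.
Halifax is UTC−4:00, so local arrival = 8:55 PM − 4:00 = 4:55 PM on Jan 28.
Layover = 9:50 PM − 4:55 PM = 4 hours 55 minutes.

4 hours 55 minutes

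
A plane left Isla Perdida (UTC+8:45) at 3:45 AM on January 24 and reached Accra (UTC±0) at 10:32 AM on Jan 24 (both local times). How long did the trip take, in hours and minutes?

15 hours 32 minutes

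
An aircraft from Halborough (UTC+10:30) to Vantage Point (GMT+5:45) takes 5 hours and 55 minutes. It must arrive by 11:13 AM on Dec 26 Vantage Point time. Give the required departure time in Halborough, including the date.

Target arrival in UTC: 11:13 AM − 5:45 = 5:28 AM on Dec 26.
Subtract 5 hours and 55 minutes → departure 11:33 PM UTC on Dec 25.
Halborough is UTC+10:30: 11:33 PM + 10:30 = 10:03 AM on Dec 26.

10:03 AM on Dec 26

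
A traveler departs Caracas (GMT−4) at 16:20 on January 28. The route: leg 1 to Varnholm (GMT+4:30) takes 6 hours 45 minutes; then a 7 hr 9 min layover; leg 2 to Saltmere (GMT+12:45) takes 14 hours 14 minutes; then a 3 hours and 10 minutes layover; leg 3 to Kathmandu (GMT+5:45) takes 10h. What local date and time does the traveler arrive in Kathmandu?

Convert departure to UTC: 16:20 + 4:00 = 20:20 UTC on Jan 28.
Add 6 hours 45 minutes leg 1 → 03:05 UTC (Jan 29).
Add 7 hours 9 minutes layover in Varnholm → 10:14 UTC.
Add 14 hours and 14 minutes leg 2 → 00:28 UTC (Jan 30).
Add 3 hours 10 minutes layover in Saltmere → 03:38 UTC.
Add 10 hours leg 3 → 13:38 UTC.
Kathmandu is UTC+5:45, so local arrival = 13:38 + 5:45 = 19:23 on Jan 30.

19:23 on Jan 30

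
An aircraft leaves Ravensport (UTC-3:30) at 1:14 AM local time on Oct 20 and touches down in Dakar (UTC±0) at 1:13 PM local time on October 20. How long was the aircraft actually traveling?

Departure in UTC: 1:14 AM + 3:30 = 4:44 AM on Oct 20.
Arrival is already UTC: 1:13 PM on Oct 20.
Elapsed = 1:13 PM − 4:44 AM = 8 hours 29 minutes.

8 hours 29 minutes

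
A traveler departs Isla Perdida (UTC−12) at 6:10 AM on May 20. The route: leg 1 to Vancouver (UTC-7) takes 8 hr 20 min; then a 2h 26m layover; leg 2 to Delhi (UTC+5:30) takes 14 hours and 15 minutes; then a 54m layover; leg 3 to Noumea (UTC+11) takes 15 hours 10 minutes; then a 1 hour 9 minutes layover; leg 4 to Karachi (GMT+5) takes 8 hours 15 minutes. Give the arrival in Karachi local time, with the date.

Convert departure to UTC: 6:10 AM + 12:00 = 6:10 PM UTC on May 20.
Add 8 hours and 20 minutes leg 1 → 2:30 AM UTC (May 21).
Add 2 hours and 26 minutes layover in Vancouver → 4:56 AM UTC.
Add 14 hours and 15 minutes leg 2 → 7:11 PM UTC.
Add 54 minutes layover in Delhi → 8:05 PM UTC.
Add 15 hours and 10 minutes leg 3 → 11:15 AM UTC (May 22).
Add 1 hour and 9 minutes layover in Noumea → 12:24 PM UTC.
Add 8 hours 15 minutes leg 4 → 8:39 PM UTC.
Karachi is UTC+5:00, so local arrival = 8:39 PM + 5:00 = 1:39 AM on May 23.

1:39 AM on May 23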